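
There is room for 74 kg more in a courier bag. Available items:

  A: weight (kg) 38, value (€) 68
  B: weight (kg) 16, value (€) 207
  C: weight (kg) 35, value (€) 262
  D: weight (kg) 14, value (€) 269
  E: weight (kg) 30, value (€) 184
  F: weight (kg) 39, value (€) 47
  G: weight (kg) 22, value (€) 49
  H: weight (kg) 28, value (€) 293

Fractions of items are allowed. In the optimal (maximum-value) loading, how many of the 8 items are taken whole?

Sort by value per unit weight and fill in that order.
Order: D (269/14=19.21) > B (207/16=12.94) > H (293/28=10.46) > C (262/35=7.49) > E (184/30=6.13) > G (49/22=2.23) > A (68/38=1.79) > F (47/39=1.21)
Fill: take D (14 @ 269) → take B (16 @ 207) → take H (28 @ 293) → take 16/35 of C → 119.77; 74/74 used.
3 item(s) taken whole; one partial (take 16/35 of C).

3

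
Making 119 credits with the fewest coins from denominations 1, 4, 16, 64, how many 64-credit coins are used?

119 = 1×64 + 3×16 + 1×4 + 3×1
Count of 64: 1

1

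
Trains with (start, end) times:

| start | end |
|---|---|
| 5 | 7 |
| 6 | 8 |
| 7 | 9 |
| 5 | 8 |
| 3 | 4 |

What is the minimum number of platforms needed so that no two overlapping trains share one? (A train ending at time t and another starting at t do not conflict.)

3

The answer is the maximum number of intervals overlapping at any instant.
starts: [3, 5, 5, 6, 7]
ends:   [4, 7, 8, 8, 9]
s3→1 e4→0 s5→1 s5→2 s6→3  — peak 3.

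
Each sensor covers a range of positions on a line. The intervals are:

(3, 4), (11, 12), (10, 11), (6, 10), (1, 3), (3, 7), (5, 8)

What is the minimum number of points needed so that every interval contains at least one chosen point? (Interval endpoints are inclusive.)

3

Sorted: [1,3] [3,4] [3,7] [5,8] [6,10] [10,11] [11,12]
{[1,3],[3,4],[3,7]} hit by 3; {[5,8],[6,10]} hit by 8; {[10,11],[11,12]} hit by 11.
Points: 3, 8, 11 (3 total).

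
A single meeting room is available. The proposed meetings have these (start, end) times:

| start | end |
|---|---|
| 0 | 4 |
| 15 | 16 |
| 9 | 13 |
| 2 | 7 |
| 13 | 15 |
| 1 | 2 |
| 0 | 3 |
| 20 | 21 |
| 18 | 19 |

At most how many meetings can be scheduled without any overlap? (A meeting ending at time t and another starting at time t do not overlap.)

By end time: (1,2), (0,3), (0,4), (2,7), (9,13), (13,15), (15,16), (18,19), (20,21).
Pick (1,2); next start ≥ 2 → (2,7); next start ≥ 7 → (9,13); next start ≥ 13 → (13,15); next start ≥ 15 → (15,16); next start ≥ 16 → (18,19); next start ≥ 19 → (20,21).
Selected 7 meetings.

7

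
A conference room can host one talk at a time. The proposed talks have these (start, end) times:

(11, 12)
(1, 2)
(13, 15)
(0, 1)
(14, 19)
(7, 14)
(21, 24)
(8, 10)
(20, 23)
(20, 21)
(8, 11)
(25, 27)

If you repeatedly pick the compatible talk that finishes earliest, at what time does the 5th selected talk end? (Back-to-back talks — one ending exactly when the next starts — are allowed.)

15

Order by finish time; keep every interval that doesn't clash with the previous kept one.
Sorted by end: (0,1)  (1,2)  (8,10)  (8,11)  (11,12)  (7,14)  (13,15)  (14,19)  (20,21)  (20,23)  (21,24)  (25,27)
take (0,1); take (1,2); take (8,10); take (11,12); skip (7,14); take (13,15); take (20,21); skip (20,23); take (21,24); take (25,27).
Selected: (0,1) (1,2) (8,10) (11,12) (13,15) (20,21) (21,24) (25,27)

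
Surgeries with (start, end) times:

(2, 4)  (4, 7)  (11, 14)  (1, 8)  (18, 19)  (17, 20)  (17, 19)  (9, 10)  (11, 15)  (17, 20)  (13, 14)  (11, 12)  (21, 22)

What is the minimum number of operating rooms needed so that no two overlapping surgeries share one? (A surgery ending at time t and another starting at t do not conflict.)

Count concurrent intervals with a sweep; the peak is the room count.
starts: [1, 2, 4, 9, 11, 11, 11, 13, 17, 17, 17, 18, 21]
ends:   [4, 7, 8, 10, 12, 14, 14, 15, 19, 19, 20, 20, 22]
s1→1 s2→2 e4→1 s4→2 e7→1 e8→0 s9→1 e10→0 s11→1 s11→2 s11→3 e12→2 s13→3 e14→2 e14→1 e15→0 s17→1 s17→2 s17→3 s18→4  — peak 4.

4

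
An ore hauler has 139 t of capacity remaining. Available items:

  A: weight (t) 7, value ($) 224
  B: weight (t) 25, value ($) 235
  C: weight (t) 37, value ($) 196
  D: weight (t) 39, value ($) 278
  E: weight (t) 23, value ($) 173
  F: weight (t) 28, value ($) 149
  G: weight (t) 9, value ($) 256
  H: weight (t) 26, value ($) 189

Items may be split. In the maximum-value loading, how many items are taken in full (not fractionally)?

6

Ratios (sorted): A 32.00, G 28.44, B 9.40, E 7.52, H 7.27, D 7.13, F 5.32, C 5.30
take A (7 @ 224); take G (9 @ 256); take B (25 @ 235); take E (23 @ 173); take H (26 @ 189); take D (39 @ 278); take 10/28 of F → 53.21. Capacity used 139/139.
6 item(s) taken whole; one partial (take 10/28 of F).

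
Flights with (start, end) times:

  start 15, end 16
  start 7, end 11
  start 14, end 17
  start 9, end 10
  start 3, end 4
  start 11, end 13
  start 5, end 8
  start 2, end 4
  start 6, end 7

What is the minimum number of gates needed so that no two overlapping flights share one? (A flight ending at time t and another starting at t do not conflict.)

2

Count concurrent intervals with a sweep; the peak is the room count.
starts: [2, 3, 5, 6, 7, 9, 11, 14, 15]
ends:   [4, 4, 7, 8, 10, 11, 13, 16, 17]
s2→1 s3→2  — peak 2.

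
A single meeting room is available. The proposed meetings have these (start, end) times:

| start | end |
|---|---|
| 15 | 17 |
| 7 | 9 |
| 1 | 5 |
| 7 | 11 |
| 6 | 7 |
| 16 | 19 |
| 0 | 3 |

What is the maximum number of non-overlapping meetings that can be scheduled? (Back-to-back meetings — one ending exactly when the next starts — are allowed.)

By end time: (0,3), (1,5), (6,7), (7,9), (7,11), (15,17), (16,19).
Pick (0,3); next start ≥ 3 → (6,7); next start ≥ 7 → (7,9); next start ≥ 9 → (15,17).
Selected 4 meetings.

4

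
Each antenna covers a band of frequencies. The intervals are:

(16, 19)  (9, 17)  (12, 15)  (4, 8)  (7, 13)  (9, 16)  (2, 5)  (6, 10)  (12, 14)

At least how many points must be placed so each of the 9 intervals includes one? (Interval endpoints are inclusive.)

Sort by right endpoint; whenever an interval is uncovered, place a point at its right end.
By right end: [2,5]  [4,8]  [6,10]  [7,13]  [12,14]  [12,15]  [9,16]  [9,17]  [16,19]
[2,5] uncovered → point at 5; [6,10] uncovered → point at 10; [12,14] uncovered → point at 14; [16,19] uncovered → point at 19.
Points: 5, 10, 14, 19 (4 total).

4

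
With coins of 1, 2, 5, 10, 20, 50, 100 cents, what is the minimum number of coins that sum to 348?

348 = 3×100 + 2×20 + 1×5 + 1×2 + 1×1
Total coins = 3 + 2 + 1 + 1 + 1 = 8

8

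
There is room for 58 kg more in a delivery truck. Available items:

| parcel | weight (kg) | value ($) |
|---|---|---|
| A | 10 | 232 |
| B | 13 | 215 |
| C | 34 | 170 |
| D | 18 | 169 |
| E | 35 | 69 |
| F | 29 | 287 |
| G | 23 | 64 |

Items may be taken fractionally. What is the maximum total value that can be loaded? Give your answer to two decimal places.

Greedy by value/weight ratio, highest first.
Ratios (sorted): A 23.20, B 16.54, F 9.90, D 9.39, C 5.00, G 2.78, E 1.97
take A (10 @ 232); take B (13 @ 215); take F (29 @ 287); take 6/18 of D → 56.33. Capacity used 58/58.
Total value = 790.33

790.33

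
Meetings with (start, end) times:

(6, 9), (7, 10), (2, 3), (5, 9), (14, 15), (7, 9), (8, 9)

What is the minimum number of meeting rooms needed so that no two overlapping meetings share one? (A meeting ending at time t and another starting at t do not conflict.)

5

The answer is the maximum number of intervals overlapping at any instant.
starts: [2, 5, 6, 7, 7, 8, 14]
ends:   [3, 9, 9, 9, 9, 10, 15]
s2→1 e3→0 s5→1 s6→2 s7→3 s7→4 s8→5  — peak 5.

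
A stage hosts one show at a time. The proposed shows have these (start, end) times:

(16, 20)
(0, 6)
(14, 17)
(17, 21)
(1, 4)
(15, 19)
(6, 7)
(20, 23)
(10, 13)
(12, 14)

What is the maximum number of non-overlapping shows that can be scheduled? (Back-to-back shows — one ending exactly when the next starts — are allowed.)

Order by finish time; keep every interval that doesn't clash with the previous kept one.
Sorted by end: (1,4)  (0,6)  (6,7)  (10,13)  (12,14)  (14,17)  (15,19)  (16,20)  (17,21)  (20,23)
take (1,4); take (6,7); take (10,13); take (14,17); skip (15,19); take (17,21).
Selected 5 shows.

5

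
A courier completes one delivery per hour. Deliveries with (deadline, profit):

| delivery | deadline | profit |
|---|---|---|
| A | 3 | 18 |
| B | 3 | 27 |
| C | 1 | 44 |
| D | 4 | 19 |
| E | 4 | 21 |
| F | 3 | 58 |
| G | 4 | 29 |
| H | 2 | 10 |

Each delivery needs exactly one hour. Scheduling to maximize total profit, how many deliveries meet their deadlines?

Profit order: F=58 C=44 G=29 B=27 E=21 D=19 A=18 H=10
Assign: F→slot 3, C→slot 1, G→slot 4, B→slot 2, E skipped, D skipped, A skipped, H skipped.
Slots: [1:C] [2:B] [3:F] [4:G]
4 of 8 scheduled.

4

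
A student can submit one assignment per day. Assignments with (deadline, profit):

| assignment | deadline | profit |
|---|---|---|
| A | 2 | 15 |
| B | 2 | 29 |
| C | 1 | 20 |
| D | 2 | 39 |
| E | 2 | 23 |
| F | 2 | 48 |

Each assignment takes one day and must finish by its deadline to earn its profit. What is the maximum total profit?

87

Profit order: F=48 D=39 B=29 E=23 C=20 A=15
Assign: F→slot 2, D→slot 1, B skipped, E skipped, C skipped, A skipped.
Slots: [1:D] [2:F]
Profit = 39 + 48 = 87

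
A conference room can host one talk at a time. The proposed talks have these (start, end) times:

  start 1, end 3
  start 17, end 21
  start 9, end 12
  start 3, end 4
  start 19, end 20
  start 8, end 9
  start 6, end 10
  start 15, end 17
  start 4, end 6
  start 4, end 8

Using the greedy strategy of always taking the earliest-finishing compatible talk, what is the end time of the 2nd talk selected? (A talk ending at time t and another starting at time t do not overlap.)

4

Sorted by end: (1,3)  (3,4)  (4,6)  (4,8)  (8,9)  (6,10)  (9,12)  (15,17)  (19,20)  (17,21)
take (1,3); take (3,4); take (4,6); take (8,9); take (9,12); take (15,17); take (19,20).
Selected: (1,3) (3,4) (4,6) (8,9) (9,12) (15,17) (19,20)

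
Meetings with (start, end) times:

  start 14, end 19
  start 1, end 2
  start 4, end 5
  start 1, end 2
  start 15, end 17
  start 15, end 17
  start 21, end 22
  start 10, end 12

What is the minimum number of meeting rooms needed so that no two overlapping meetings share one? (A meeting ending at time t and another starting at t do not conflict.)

starts: [1, 1, 4, 10, 14, 15, 15, 21]
ends:   [2, 2, 5, 12, 17, 17, 19, 22]
s1→1 s1→2 e2→1 e2→0 s4→1 e5→0 s10→1 e12→0 s14→1 s15→2 s15→3  — peak 3.

3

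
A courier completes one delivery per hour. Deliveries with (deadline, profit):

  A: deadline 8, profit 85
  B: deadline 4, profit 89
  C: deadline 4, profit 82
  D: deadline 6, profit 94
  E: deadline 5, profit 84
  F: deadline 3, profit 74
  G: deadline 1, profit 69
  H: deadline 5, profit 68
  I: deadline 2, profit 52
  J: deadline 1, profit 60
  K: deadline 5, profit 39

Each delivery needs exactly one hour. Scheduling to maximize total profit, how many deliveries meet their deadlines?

7

Profit order: D=94 B=89 A=85 E=84 C=82 F=74 G=69 H=68 J=60 I=52 K=39
Assign: D→slot 6, B→slot 4, A→slot 8, E→slot 5, C→slot 3, F→slot 2, G→slot 1, H skipped, J skipped, I skipped, K skipped.
Slots: [1:G] [2:F] [3:C] [4:B] [5:E] [6:D] [8:A]
7 of 11 scheduled.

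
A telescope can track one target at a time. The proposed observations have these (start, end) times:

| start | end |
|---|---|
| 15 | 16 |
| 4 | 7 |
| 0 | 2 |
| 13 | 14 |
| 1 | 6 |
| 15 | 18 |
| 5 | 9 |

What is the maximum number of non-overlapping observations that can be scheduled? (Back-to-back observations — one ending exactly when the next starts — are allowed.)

Sort by end time and greedily take each interval whose start is ≥ the last chosen end.
Sorted by end: (0,2)  (1,6)  (4,7)  (5,9)  (13,14)  (15,16)  (15,18)
take (0,2); skip (1,6); take (4,7); take (13,14); take (15,16).
Selected 4 observations.

4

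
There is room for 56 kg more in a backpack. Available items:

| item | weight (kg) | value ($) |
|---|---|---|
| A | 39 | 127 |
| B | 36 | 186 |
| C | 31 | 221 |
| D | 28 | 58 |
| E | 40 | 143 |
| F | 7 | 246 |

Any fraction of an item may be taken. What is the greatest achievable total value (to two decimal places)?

560.00

Greedy by value/weight ratio, highest first.
Ratios (sorted): F 35.14, C 7.13, B 5.17, E 3.58, A 3.26, D 2.07
take F (7 @ 246); take C (31 @ 221); take 18/36 of B → 93.00. Capacity used 56/56.
Total value = 560.00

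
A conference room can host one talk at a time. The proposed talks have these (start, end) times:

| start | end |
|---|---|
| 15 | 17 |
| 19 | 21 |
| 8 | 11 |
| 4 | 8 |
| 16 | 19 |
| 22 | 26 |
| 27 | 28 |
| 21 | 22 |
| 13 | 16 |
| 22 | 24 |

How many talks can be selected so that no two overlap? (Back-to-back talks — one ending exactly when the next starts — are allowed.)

Sorted by end: (4,8)  (8,11)  (13,16)  (15,17)  (16,19)  (19,21)  (21,22)  (22,24)  (22,26)  (27,28)
take (4,8); take (8,11); take (13,16); skip (15,17); take (16,19); take (19,21); take (21,22); take (22,24); take (27,28).
Selected 8 talks.

8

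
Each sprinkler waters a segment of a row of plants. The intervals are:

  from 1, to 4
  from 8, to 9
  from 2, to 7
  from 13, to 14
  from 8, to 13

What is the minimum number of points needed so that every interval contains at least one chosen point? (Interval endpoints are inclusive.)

3

Sorted: [1,4] [2,7] [8,9] [8,13] [13,14]
{[1,4],[2,7]} hit by 4; {[8,9],[8,13]} hit by 9; {[13,14]} hit by 14.
Points: 4, 9, 14 (3 total).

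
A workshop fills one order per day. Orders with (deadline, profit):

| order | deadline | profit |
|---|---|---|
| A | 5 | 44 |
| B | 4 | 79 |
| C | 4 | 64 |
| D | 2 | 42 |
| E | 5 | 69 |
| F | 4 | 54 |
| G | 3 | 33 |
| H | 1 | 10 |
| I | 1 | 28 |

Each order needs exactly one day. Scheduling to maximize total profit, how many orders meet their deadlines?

5

Take jobs in profit order; each goes to the latest open slot no later than its deadline.
By profit: B(d4,79), E(d5,69), C(d4,64), F(d4,54), A(d5,44), D(d2,42), G(d3,33), I(d1,28), H(d1,10)
B→slot 4; E→slot 5; C→slot 3; F→slot 2; A→slot 1; D skipped; G skipped; I skipped; H skipped.
5 of 9 scheduled.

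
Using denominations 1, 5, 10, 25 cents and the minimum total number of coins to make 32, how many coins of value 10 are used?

Greedy: take as many of the largest coin as possible, then repeat with the remainder.
32 − 1×25→7 − 1×5→2 − 2×1→0
Count of 10: 0

0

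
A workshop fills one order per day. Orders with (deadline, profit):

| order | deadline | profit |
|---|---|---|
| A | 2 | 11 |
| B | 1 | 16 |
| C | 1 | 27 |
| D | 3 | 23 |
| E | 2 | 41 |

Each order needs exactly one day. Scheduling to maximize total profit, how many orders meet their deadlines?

Profit order: E=41 C=27 D=23 B=16 A=11
Assign: E→slot 2, C→slot 1, D→slot 3, B skipped, A skipped.
Slots: [1:C] [2:E] [3:D]
3 of 5 scheduled.

3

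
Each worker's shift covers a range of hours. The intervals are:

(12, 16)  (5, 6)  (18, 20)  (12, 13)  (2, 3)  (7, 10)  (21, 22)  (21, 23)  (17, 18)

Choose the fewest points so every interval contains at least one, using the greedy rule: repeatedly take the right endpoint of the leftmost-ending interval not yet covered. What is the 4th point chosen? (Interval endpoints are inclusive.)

13

Process intervals by earliest right end; each time one isn't hit yet, stab at its right endpoint.
Sorted: [2,3] [5,6] [7,10] [12,13] [12,16] [17,18] [18,20] [21,22] [21,23]
{[2,3]} hit by 3; {[5,6]} hit by 6; {[7,10]} hit by 10; {[12,13],[12,16]} hit by 13; {[17,18],[18,20]} hit by 18; {[21,22],[21,23]} hit by 22.
Points: 3, 6, 10, 13, 18, 22 (6 total).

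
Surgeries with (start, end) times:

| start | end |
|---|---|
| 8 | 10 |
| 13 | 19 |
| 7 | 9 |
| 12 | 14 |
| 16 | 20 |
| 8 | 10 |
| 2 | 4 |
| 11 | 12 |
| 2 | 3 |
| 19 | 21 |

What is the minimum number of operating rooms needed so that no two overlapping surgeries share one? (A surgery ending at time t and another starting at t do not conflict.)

3

starts: [2, 2, 7, 8, 8, 11, 12, 13, 16, 19]
ends:   [3, 4, 9, 10, 10, 12, 14, 19, 20, 21]
s2→1 s2→2 e3→1 e4→0 s7→1 s8→2 s8→3  — peak 3.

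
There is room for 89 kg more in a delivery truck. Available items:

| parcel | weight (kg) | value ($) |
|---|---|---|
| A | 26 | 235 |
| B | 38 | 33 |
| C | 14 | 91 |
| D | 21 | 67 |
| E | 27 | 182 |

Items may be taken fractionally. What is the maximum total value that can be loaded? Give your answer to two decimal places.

575.87

Greedy by value/weight ratio, highest first.
Ratios (sorted): A 9.04, E 6.74, C 6.50, D 3.19, B 0.87
take A (26 @ 235); take E (27 @ 182); take C (14 @ 91); take D (21 @ 67); take 1/38 of B → 0.87. Capacity used 89/89.
Total value = 575.87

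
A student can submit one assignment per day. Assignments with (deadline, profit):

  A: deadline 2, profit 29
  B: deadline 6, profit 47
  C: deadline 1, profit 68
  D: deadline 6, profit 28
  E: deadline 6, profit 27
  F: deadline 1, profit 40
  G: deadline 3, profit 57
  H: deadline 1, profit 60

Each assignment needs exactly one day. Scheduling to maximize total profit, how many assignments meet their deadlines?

6

Take jobs in profit order; each goes to the latest open slot no later than its deadline.
By profit: C(d1,68), H(d1,60), G(d3,57), B(d6,47), F(d1,40), A(d2,29), D(d6,28), E(d6,27)
C→slot 1; H skipped; G→slot 3; B→slot 6; F skipped; A→slot 2; D→slot 5; E→slot 4.
6 of 8 scheduled.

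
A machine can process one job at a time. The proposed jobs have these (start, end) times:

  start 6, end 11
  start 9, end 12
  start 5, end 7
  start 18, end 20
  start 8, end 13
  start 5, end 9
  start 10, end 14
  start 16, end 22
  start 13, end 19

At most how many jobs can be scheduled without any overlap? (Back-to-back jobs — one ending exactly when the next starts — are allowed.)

3

Sorted by end: (5,7)  (5,9)  (6,11)  (9,12)  (8,13)  (10,14)  (13,19)  (18,20)  (16,22)
take (5,7); skip (5,9); skip (6,11); take (9,12); skip (10,14); take (13,19).
Selected 3 jobs.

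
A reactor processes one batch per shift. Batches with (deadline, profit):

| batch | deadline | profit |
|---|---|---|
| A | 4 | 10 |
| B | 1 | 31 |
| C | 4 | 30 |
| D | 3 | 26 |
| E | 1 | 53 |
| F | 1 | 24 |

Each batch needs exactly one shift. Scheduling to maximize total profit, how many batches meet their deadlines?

By profit: E(d1,53), B(d1,31), C(d4,30), D(d3,26), F(d1,24), A(d4,10)
E→slot 1; B skipped; C→slot 4; D→slot 3; F skipped; A→slot 2.
4 of 6 scheduled.

4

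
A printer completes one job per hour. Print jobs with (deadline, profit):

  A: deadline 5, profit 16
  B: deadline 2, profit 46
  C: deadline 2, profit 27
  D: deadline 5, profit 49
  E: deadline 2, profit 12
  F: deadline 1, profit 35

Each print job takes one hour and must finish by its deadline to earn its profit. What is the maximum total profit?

Profit order: D=49 B=46 F=35 C=27 A=16 E=12
Assign: D→slot 5, B→slot 2, F→slot 1, C skipped, A→slot 4, E skipped.
Slots: [1:F] [2:B] [4:A] [5:D]
Profit = 35 + 46 + 16 + 49 = 146

146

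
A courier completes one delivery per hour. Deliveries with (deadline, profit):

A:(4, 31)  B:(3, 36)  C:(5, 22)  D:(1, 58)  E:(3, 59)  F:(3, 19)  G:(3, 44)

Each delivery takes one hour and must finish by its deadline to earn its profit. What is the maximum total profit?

214

By profit: E(d3,59), D(d1,58), G(d3,44), B(d3,36), A(d4,31), C(d5,22), F(d3,19)
E→slot 3; D→slot 1; G→slot 2; B skipped; A→slot 4; C→slot 5; F skipped.
Profit = 58 + 44 + 59 + 31 + 22 = 214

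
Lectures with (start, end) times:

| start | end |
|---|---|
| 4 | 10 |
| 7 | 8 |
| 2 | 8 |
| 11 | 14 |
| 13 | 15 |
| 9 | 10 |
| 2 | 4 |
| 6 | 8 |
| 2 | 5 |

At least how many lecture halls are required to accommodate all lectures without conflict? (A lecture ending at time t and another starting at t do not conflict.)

4

The answer is the maximum number of intervals overlapping at any instant.
Events (time:±→running): 2:+→1 2:+→2 2:+→3 4:-→2 4:+→3 5:-→2 6:+→3 7:+→4 … peak 4.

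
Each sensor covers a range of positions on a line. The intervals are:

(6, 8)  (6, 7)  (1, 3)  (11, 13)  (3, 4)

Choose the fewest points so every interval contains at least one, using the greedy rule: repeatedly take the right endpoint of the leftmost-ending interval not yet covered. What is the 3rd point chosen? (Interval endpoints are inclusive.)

Process intervals by earliest right end; each time one isn't hit yet, stab at its right endpoint.
By right end: [1,3]  [3,4]  [6,7]  [6,8]  [11,13]
[1,3] uncovered → point at 3; [6,7] uncovered → point at 7; [11,13] uncovered → point at 13.
Points: 3, 7, 13 (3 total).

13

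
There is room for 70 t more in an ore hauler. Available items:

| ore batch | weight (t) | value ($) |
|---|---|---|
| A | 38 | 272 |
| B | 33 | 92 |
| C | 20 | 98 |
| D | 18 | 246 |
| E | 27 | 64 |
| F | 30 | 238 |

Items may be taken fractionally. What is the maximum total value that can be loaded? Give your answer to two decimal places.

Sort by value per unit weight and fill in that order.
Order: D (246/18=13.67) > F (238/30=7.93) > A (272/38=7.16) > C (98/20=4.90) > B (92/33=2.79) > E (64/27=2.37)
Fill: take D (18 @ 246) → take F (30 @ 238) → take 22/38 of A → 157.47; 70/70 used.
Total value = 641.47

641.47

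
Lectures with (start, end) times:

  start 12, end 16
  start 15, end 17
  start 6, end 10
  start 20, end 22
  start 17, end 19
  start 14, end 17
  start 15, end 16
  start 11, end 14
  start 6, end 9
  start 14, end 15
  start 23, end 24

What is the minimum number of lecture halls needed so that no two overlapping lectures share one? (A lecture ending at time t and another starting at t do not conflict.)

4

Count concurrent intervals with a sweep; the peak is the room count.
starts: [6, 6, 11, 12, 14, 14, 15, 15, 17, 20, 23]
ends:   [9, 10, 14, 15, 16, 16, 17, 17, 19, 22, 24]
s6→1 s6→2 e9→1 e10→0 s11→1 s12→2 e14→1 s14→2 s14→3 e15→2 s15→3 s15→4  — peak 4.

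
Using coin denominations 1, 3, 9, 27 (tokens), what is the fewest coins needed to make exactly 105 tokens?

7

Use the largest denomination that fits, subtract, and repeat.
105 − 3×27→24 − 2×9→6 − 2×3→0
Total coins = 3 + 2 + 2 = 7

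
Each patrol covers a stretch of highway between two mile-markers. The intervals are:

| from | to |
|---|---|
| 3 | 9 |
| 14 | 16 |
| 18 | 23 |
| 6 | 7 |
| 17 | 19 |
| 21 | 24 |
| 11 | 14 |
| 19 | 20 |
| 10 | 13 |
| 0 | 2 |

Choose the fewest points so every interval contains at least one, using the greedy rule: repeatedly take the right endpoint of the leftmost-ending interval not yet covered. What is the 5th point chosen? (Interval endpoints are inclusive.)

Sort by right endpoint; whenever an interval is uncovered, place a point at its right end.
Sorted: [0,2] [6,7] [3,9] [10,13] [11,14] [14,16] [17,19] [19,20] [18,23] [21,24]
{[0,2]} hit by 2; {[6,7],[3,9]} hit by 7; {[10,13],[11,14]} hit by 13; {[14,16]} hit by 16; {[17,19],[19,20],[18,23]} hit by 19; {[21,24]} hit by 24.
Points: 2, 7, 13, 16, 19, 24 (6 total).

19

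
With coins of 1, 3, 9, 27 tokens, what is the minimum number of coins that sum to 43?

5

43 − 1×27→16 − 1×9→7 − 2×3→1 − 1×1→0
Total coins = 1 + 1 + 2 + 1 = 5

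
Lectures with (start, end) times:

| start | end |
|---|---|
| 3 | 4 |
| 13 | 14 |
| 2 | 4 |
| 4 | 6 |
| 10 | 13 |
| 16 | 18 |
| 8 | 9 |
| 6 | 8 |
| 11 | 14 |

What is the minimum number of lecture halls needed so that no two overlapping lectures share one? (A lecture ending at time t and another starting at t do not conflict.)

The answer is the maximum number of intervals overlapping at any instant.
starts: [2, 3, 4, 6, 8, 10, 11, 13, 16]
ends:   [4, 4, 6, 8, 9, 13, 14, 14, 18]
s2→1 s3→2  — peak 2.

2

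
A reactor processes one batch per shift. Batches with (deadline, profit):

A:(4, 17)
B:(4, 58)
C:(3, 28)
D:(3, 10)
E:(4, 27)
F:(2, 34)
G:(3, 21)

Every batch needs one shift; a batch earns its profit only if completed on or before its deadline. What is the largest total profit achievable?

Sort by profit descending; place each in the latest free slot ≤ its deadline.
Profit order: B=58 F=34 C=28 E=27 G=21 A=17 D=10
Assign: B→slot 4, F→slot 2, C→slot 3, E→slot 1, G skipped, A skipped, D skipped.
Slots: [1:E] [2:F] [3:C] [4:B]
Profit = 27 + 34 + 28 + 58 = 147

147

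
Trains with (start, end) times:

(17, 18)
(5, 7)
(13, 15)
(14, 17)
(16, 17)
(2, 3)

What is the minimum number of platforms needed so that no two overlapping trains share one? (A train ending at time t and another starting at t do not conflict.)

2

The answer is the maximum number of intervals overlapping at any instant.
starts: [2, 5, 13, 14, 16, 17]
ends:   [3, 7, 15, 17, 17, 18]
s2→1 e3→0 s5→1 e7→0 s13→1 s14→2  — peak 2.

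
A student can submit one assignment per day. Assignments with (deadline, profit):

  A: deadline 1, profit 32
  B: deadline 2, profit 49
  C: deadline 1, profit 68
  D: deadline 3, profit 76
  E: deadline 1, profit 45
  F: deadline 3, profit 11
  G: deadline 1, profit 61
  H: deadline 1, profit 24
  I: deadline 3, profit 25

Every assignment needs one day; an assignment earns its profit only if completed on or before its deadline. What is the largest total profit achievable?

Sort by profit descending; place each in the latest free slot ≤ its deadline.
By profit: D(d3,76), C(d1,68), G(d1,61), B(d2,49), E(d1,45), A(d1,32), I(d3,25), H(d1,24), F(d3,11)
D→slot 3; C→slot 1; G skipped; B→slot 2; E skipped; A skipped; I skipped; H skipped; F skipped.
Profit = 68 + 49 + 76 = 193

193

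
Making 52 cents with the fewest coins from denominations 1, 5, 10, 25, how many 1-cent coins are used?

2

Greedy: take as many of the largest coin as possible, then repeat with the remainder.
52 = 2×25 + 2×1
Count of 1: 2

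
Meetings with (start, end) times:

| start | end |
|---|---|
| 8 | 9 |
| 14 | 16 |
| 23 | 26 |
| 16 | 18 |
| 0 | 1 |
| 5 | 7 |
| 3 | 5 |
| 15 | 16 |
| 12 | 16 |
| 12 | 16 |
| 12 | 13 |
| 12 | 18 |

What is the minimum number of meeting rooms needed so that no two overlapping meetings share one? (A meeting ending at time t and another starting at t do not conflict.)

5

Count concurrent intervals with a sweep; the peak is the room count.
Events (time:±→running): 0:+→1 1:-→0 3:+→1 5:-→0 5:+→1 7:-→0 8:+→1 9:-→0 12:+→1 12:+→2 12:+→3 12:+→4 13:-→3 14:+→4 15:+→5 … peak 5.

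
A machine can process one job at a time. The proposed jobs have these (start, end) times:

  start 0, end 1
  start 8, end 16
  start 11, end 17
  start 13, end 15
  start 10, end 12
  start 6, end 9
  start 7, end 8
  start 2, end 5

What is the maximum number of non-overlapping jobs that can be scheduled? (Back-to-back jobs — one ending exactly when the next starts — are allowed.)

Greedy by earliest finish: after sorting by end time, pick each interval compatible with the last pick.
Sorted by end: (0,1)  (2,5)  (7,8)  (6,9)  (10,12)  (13,15)  (8,16)  (11,17)
take (0,1); take (2,5); take (7,8); take (10,12); take (13,15); skip (8,16); skip (11,17).
Selected 5 jobs.

5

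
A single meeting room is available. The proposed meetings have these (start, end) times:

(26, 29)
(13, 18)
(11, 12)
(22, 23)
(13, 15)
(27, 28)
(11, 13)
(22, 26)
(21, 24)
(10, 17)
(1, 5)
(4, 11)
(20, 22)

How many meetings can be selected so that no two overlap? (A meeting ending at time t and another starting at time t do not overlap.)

6

Sorted by end: (1,5)  (4,11)  (11,12)  (11,13)  (13,15)  (10,17)  (13,18)  (20,22)  (22,23)  (21,24)  (22,26)  (27,28)  (26,29)
take (1,5); skip (4,11); take (11,12); take (13,15); take (20,22); take (22,23); skip (21,24); take (27,28).
Selected 6 meetings.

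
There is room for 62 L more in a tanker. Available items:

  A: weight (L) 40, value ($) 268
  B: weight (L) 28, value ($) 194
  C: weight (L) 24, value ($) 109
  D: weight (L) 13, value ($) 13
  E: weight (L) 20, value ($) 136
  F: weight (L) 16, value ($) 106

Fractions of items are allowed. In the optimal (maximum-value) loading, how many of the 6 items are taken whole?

2

Order: B (194/28=6.93) > E (136/20=6.80) > A (268/40=6.70) > F (106/16=6.62) > C (109/24=4.54) > D (13/13=1.00)
Fill: take B (28 @ 194) → take E (20 @ 136) → take 14/40 of A → 93.80; 62/62 used.
2 item(s) taken whole; one partial (take 14/40 of A).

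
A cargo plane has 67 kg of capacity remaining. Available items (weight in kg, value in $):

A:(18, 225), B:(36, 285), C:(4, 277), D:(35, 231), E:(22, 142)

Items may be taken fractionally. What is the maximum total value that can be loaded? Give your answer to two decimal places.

Ratios (sorted): C 69.25, A 12.50, B 7.92, D 6.60, E 6.45
take C (4 @ 277); take A (18 @ 225); take B (36 @ 285); take 9/35 of D → 59.40. Capacity used 67/67.
Total value = 846.40

846.40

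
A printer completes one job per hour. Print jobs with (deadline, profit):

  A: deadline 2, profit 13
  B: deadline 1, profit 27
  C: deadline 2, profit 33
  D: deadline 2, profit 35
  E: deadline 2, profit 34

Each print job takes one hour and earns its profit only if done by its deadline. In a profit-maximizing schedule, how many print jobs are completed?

By profit: D(d2,35), E(d2,34), C(d2,33), B(d1,27), A(d2,13)
D→slot 2; E→slot 1; C skipped; B skipped; A skipped.
2 of 5 scheduled.

2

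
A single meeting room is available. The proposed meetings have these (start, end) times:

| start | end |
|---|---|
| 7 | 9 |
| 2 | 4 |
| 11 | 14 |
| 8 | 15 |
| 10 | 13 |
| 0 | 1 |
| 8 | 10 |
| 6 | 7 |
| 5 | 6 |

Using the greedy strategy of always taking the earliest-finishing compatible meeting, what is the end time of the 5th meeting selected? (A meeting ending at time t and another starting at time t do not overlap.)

9

Sorted by end: (0,1)  (2,4)  (5,6)  (6,7)  (7,9)  (8,10)  (10,13)  (11,14)  (8,15)
take (0,1); take (2,4); take (5,6); take (6,7); take (7,9); skip (8,10); take (10,13); skip (11,14).
Selected: (0,1) (2,4) (5,6) (6,7) (7,9) (10,13)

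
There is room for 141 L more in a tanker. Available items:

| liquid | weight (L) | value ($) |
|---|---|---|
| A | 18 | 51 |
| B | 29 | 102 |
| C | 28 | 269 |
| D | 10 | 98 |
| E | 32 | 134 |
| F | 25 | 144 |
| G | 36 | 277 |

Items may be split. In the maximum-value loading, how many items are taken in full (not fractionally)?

Greedy by value/weight ratio, highest first.
Ratios (sorted): D 9.80, C 9.61, G 7.69, F 5.76, E 4.19, B 3.52, A 2.83
take D (10 @ 98); take C (28 @ 269); take G (36 @ 277); take F (25 @ 144); take E (32 @ 134); take 10/29 of B → 35.17. Capacity used 141/141.
5 item(s) taken whole; one partial (take 10/29 of B).

5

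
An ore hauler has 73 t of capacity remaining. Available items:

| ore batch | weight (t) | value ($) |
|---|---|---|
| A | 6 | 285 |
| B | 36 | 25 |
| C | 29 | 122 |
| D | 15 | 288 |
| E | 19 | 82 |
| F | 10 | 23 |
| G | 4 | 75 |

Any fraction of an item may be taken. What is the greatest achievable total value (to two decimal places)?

852.00

Order: A (285/6=47.50) > D (288/15=19.20) > G (75/4=18.75) > E (82/19=4.32) > C (122/29=4.21) > F (23/10=2.30) > B (25/36=0.69)
Fill: take A (6 @ 285) → take D (15 @ 288) → take G (4 @ 75) → take E (19 @ 82) → take C (29 @ 122); 73/73 used.
Total value = 852.00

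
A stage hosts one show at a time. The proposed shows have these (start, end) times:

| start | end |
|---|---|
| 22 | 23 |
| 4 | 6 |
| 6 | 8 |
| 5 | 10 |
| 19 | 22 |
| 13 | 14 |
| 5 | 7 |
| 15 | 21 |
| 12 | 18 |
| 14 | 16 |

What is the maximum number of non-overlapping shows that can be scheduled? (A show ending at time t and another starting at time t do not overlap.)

Order by finish time; keep every interval that doesn't clash with the previous kept one.
By end time: (4,6), (5,7), (6,8), (5,10), (13,14), (14,16), (12,18), (15,21), (19,22), (22,23).
Pick (4,6); next start ≥ 6 → (6,8); next start ≥ 8 → (13,14); next start ≥ 14 → (14,16); next start ≥ 16 → (19,22); next start ≥ 22 → (22,23).
Selected 6 shows.

6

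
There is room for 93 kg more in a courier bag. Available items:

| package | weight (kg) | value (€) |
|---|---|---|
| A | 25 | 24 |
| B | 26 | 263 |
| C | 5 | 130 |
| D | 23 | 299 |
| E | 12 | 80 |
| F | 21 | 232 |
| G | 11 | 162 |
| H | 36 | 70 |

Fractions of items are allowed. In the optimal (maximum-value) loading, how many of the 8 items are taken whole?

Sort by value per unit weight and fill in that order.
Order: C (130/5=26.00) > G (162/11=14.73) > D (299/23=13.00) > F (232/21=11.05) > B (263/26=10.12) > E (80/12=6.67) > H (70/36=1.94) > A (24/25=0.96)
Fill: take C (5 @ 130) → take G (11 @ 162) → take D (23 @ 299) → take F (21 @ 232) → take B (26 @ 263) → take 7/12 of E → 46.67; 93/93 used.
5 item(s) taken whole; one partial (take 7/12 of E).

5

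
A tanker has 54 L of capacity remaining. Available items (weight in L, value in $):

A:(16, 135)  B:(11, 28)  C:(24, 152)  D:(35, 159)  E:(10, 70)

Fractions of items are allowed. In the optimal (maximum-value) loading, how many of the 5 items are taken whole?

3

Ratios (sorted): A 8.44, E 7.00, C 6.33, D 4.54, B 2.55
take A (16 @ 135); take E (10 @ 70); take C (24 @ 152); take 4/35 of D → 18.17. Capacity used 54/54.
3 item(s) taken whole; one partial (take 4/35 of D).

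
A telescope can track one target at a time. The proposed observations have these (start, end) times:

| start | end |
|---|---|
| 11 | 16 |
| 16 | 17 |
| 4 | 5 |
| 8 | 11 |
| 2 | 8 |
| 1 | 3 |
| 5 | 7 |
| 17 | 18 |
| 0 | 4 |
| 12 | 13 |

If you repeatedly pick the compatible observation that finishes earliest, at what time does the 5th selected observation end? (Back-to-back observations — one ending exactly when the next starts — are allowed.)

By end time: (1,3), (0,4), (4,5), (5,7), (2,8), (8,11), (12,13), (11,16), (16,17), (17,18).
Pick (1,3); next start ≥ 3 → (4,5); next start ≥ 5 → (5,7); next start ≥ 7 → (8,11); next start ≥ 11 → (12,13); next start ≥ 13 → (16,17); next start ≥ 17 → (17,18).
Selected: (1,3) (4,5) (5,7) (8,11) (12,13) (16,17) (17,18)

13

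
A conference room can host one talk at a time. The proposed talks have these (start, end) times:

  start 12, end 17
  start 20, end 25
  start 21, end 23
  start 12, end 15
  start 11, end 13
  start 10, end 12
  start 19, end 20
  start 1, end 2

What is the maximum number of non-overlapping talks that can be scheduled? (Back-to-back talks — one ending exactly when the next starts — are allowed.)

5

Sort by end time and greedily take each interval whose start is ≥ the last chosen end.
By end time: (1,2), (10,12), (11,13), (12,15), (12,17), (19,20), (21,23), (20,25).
Pick (1,2); next start ≥ 2 → (10,12); next start ≥ 12 → (12,15); next start ≥ 15 → (19,20); next start ≥ 20 → (21,23).
Selected 5 talks.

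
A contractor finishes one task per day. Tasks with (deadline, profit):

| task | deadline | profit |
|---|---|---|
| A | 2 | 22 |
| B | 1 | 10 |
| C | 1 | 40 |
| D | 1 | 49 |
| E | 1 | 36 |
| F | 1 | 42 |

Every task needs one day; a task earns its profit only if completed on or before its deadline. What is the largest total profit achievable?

71

Sort by profit descending; place each in the latest free slot ≤ its deadline.
By profit: D(d1,49), F(d1,42), C(d1,40), E(d1,36), A(d2,22), B(d1,10)
D→slot 1; F skipped; C skipped; E skipped; A→slot 2; B skipped.
Profit = 49 + 22 = 71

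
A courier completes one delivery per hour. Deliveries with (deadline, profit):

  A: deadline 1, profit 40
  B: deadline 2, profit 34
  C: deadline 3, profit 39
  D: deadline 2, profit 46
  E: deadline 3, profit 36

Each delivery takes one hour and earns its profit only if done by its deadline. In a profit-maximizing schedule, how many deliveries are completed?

3

Profit order: D=46 A=40 C=39 E=36 B=34
Assign: D→slot 2, A→slot 1, C→slot 3, E skipped, B skipped.
Slots: [1:A] [2:D] [3:C]
3 of 5 scheduled.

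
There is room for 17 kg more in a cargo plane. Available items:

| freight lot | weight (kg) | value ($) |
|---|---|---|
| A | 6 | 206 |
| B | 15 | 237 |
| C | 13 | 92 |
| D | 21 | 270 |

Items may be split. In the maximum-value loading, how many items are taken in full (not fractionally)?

Sort by value per unit weight and fill in that order.
Ratios (sorted): A 34.33, B 15.80, D 12.86, C 7.08
take A (6 @ 206); take 11/15 of B → 173.80. Capacity used 17/17.
1 item(s) taken whole; one partial (take 11/15 of B).

1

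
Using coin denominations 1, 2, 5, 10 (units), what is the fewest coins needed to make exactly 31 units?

31 − 3×10→1 − 1×1→0
Total coins = 3 + 1 = 4

4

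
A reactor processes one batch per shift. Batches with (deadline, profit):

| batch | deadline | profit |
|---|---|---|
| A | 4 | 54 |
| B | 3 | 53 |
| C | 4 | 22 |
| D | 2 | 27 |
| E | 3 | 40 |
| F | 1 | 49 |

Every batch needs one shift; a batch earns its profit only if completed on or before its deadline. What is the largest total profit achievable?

196

Sort by profit descending; place each in the latest free slot ≤ its deadline.
By profit: A(d4,54), B(d3,53), F(d1,49), E(d3,40), D(d2,27), C(d4,22)
A→slot 4; B→slot 3; F→slot 1; E→slot 2; D skipped; C skipped.
Profit = 49 + 40 + 53 + 54 = 196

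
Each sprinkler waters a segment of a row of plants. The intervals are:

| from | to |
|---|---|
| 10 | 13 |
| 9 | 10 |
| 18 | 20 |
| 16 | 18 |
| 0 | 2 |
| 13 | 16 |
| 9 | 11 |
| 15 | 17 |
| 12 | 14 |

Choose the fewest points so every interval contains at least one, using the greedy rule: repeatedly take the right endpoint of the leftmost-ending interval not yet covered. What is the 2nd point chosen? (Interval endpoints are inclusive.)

10

Sort by right endpoint; whenever an interval is uncovered, place a point at its right end.
Sorted: [0,2] [9,10] [9,11] [10,13] [12,14] [13,16] [15,17] [16,18] [18,20]
{[0,2]} hit by 2; {[9,10],[9,11],[10,13]} hit by 10; {[12,14],[13,16]} hit by 14; {[15,17],[16,18]} hit by 17; {[18,20]} hit by 20.
Points: 2, 10, 14, 17, 20 (5 total).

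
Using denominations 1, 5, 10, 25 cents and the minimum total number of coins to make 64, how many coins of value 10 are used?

1

64 = 2×25 + 1×10 + 4×1
Count of 10: 1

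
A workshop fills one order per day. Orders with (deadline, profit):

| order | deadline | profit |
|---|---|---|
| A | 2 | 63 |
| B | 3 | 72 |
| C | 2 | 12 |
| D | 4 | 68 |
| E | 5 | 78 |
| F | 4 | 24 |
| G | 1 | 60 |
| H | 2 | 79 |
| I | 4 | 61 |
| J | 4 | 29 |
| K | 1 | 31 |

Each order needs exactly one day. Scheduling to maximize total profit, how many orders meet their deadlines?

5

Take jobs in profit order; each goes to the latest open slot no later than its deadline.
Profit order: H=79 E=78 B=72 D=68 A=63 I=61 G=60 K=31 J=29 F=24 C=12
Assign: H→slot 2, E→slot 5, B→slot 3, D→slot 4, A→slot 1, I skipped, G skipped, K skipped, J skipped, F skipped, C skipped.
Slots: [1:A] [2:H] [3:B] [4:D] [5:E]
5 of 11 scheduled.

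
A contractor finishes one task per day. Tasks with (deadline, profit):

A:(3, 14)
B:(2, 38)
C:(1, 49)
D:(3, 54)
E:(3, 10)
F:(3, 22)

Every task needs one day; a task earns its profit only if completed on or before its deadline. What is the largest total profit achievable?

141

Take jobs in profit order; each goes to the latest open slot no later than its deadline.
By profit: D(d3,54), C(d1,49), B(d2,38), F(d3,22), A(d3,14), E(d3,10)
D→slot 3; C→slot 1; B→slot 2; F skipped; A skipped; E skipped.
Profit = 49 + 38 + 54 = 141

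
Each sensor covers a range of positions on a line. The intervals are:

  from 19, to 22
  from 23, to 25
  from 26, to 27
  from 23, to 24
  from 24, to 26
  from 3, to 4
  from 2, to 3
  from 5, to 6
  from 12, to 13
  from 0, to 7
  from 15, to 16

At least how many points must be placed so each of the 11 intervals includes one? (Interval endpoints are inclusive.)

Sorted: [2,3] [3,4] [5,6] [0,7] [12,13] [15,16] [19,22] [23,24] [23,25] [24,26] [26,27]
{[2,3],[3,4]} hit by 3; {[5,6],[0,7]} hit by 6; {[12,13]} hit by 13; {[15,16]} hit by 16; {[19,22]} hit by 22; {[23,24],[23,25],[24,26]} hit by 24; {[26,27]} hit by 27.
Points: 3, 6, 13, 16, 22, 24, 27 (7 total).

7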